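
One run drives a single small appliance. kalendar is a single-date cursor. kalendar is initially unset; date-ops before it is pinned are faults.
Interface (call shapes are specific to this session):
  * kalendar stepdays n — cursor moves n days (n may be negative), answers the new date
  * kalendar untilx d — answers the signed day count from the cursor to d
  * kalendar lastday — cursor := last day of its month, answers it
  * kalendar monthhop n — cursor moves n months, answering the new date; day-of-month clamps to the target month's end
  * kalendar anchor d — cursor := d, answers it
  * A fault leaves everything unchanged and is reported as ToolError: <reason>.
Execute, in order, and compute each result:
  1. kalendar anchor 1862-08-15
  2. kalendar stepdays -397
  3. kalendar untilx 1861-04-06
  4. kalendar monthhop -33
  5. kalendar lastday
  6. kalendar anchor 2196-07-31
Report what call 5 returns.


==> kalendar anchor(d='1862-08-15')
<== 1862-08-15
==> kalendar stepdays(n='-397')
<== 1861-07-14
==> kalendar untilx(d='1861-04-06')
<== -99
==> kalendar monthhop(n='-33')
<== 1858-10-14
==> kalendar lastday()
<== 1858-10-31
==> kalendar anchor(d='2196-07-31')
<== 2196-07-31

Answer: 1858-10-31


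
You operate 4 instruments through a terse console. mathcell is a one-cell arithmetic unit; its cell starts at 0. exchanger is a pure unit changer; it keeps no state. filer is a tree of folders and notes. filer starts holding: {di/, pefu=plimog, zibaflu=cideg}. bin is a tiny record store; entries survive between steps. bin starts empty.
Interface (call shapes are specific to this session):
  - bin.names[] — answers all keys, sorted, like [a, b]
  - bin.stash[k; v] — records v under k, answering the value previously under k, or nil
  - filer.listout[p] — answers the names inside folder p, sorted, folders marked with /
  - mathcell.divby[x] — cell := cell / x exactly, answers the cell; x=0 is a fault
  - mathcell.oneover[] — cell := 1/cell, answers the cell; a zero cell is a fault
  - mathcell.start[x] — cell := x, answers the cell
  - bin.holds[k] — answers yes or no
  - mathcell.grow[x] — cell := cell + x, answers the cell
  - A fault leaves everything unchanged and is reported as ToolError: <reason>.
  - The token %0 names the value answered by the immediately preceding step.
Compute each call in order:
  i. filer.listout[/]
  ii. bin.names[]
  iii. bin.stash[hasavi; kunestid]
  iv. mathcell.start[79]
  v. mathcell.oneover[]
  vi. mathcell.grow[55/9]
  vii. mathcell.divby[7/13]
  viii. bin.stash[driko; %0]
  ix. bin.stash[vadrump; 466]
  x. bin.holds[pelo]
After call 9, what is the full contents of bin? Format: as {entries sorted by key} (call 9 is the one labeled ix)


Answer: {driko=8086/711, hasavi=kunestid, vadrump=466}

Derivation:
I invoke listout(p='/'), which returns [di/, pefu, zibaflu].
Then names, giving [].
I use stash(k='hasavi', v='kunestid'), and get nil.
Using start(x='79'), which returns 79.
Next I call oneover(), and observe 1/79.
Using grow(x='55/9'), which returns 4354/711.
Invoking divby(x='7/13'), giving 8086/711.
Next I call stash(k='driko', v='%0'), and get nil.
I call stash(k='vadrump', v='466'): nil.
Calling holds(k='pelo'), and observe no.


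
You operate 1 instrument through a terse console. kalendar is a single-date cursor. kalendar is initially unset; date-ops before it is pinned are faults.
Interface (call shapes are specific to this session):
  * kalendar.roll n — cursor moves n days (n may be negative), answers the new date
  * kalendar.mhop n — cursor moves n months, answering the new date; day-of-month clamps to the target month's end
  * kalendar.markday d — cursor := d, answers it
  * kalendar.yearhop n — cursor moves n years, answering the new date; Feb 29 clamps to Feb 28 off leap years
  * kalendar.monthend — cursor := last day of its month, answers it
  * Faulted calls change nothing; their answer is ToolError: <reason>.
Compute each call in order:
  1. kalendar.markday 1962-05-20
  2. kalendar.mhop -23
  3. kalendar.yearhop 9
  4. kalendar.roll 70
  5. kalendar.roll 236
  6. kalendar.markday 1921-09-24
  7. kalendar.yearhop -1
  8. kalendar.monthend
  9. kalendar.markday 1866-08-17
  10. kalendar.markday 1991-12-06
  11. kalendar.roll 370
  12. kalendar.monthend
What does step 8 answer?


Act: markday[d→1962-05-20]
Obs: 1962-05-20
Act: mhop[n→-23]
Obs: 1960-06-20
Act: yearhop[n→9]
Obs: 1969-06-20
Act: roll[n→70]
Obs: 1969-08-29
Act: roll[n→236]
Obs: 1970-04-22
Act: markday[d→1921-09-24]
Obs: 1921-09-24
Act: yearhop[n→-1]
Obs: 1920-09-24
Act: monthend[]
Obs: 1920-09-30
Act: markday[d→1866-08-17]
Obs: 1866-08-17
Act: markday[d→1991-12-06]
Obs: 1991-12-06
Act: roll[n→370]
Obs: 1992-12-10
Act: monthend[]
Obs: 1992-12-31

Answer: 1920-09-30


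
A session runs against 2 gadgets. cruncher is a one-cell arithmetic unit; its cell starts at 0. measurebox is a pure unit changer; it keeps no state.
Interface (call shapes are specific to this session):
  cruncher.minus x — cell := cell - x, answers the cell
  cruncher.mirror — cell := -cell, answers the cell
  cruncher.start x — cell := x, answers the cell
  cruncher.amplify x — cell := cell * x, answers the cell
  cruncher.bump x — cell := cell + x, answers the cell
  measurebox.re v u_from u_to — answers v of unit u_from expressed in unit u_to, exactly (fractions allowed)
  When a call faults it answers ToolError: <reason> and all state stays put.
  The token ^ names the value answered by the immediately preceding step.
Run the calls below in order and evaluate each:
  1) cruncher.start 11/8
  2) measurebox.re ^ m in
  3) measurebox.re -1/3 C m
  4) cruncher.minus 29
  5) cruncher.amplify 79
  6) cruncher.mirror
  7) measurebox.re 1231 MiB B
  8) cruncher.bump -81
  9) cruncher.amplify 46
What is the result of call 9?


Act: start[x=11/8]
Obs: 11/8
Act: re[v=^; u_from=m; u_to=in]
Obs: 6875/127
Act: re[v=-1/3; u_from=C; u_to=m]
Obs: ToolError: incompatible units
Act: minus[x=29]
Obs: -221/8
Act: amplify[x=79]
Obs: -17459/8
Act: mirror[]
Obs: 17459/8
Act: re[v=1231; u_from=MiB; u_to=B]
Obs: 1290797056
Act: bump[x=-81]
Obs: 16811/8
Act: amplify[x=46]
Obs: 386653/4

Answer: 386653/4


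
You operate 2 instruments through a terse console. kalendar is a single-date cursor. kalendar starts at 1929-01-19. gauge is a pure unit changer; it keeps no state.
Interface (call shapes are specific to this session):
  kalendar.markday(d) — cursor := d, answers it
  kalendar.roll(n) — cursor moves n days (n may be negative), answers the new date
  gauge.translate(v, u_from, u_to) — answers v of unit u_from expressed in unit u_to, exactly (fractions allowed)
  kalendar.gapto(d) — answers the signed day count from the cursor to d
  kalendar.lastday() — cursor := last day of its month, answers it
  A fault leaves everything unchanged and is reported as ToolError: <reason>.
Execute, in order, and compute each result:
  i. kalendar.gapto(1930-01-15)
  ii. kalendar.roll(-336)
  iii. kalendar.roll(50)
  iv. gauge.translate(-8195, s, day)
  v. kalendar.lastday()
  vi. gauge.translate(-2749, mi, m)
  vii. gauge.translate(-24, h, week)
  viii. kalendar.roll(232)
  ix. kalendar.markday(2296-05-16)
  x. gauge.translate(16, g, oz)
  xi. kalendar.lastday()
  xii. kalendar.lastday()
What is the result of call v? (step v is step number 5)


Next I call kalendar.gapto(d=1930-01-15), and see 361.
Next I call kalendar.roll(n=-336), giving 1928-02-18.
I run kalendar.roll(n=50), — result: 1928-04-08.
Invoking gauge.translate(v=-8195, u_from=s, u_to=day), and observe -1639/17280.
Then kalendar.lastday, which returns 1928-04-30.
I use gauge.translate(v=-2749, u_from=mi, u_to=m), giving -553010832/125.
I call gauge.translate(v=-24, u_from=h, u_to=week), giving -1/7.
Then kalendar.roll(n=232), and get 1928-12-18.
I run kalendar.markday(d=2296-05-16), — result: 2296-05-16.
I run gauge.translate(v=16, u_from=g, u_to=oz): 25600000/45359237.
Calling kalendar.lastday(), and see 2296-05-31.
Next I call kalendar.lastday, and see 2296-05-31.

Answer: 1928-04-30


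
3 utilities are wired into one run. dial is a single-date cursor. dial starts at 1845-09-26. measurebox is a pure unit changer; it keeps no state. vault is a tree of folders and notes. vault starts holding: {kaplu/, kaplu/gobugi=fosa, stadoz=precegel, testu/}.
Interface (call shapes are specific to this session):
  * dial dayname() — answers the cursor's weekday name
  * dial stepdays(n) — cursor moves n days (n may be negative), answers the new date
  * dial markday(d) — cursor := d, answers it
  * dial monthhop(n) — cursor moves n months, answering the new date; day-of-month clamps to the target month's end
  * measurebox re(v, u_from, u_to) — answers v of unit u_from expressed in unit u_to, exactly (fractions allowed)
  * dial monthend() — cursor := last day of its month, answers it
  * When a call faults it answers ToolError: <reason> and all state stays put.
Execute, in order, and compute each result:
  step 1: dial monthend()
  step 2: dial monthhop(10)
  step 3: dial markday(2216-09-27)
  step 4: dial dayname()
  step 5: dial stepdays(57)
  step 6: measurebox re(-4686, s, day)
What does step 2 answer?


Act: dial monthend[]
Obs: 1845-09-30
Act: dial monthhop[n→10]
Obs: 1846-07-30
Act: dial markday[d→2216-09-27]
Obs: 2216-09-27
Act: dial dayname[]
Obs: Friday
Act: dial stepdays[n→57]
Obs: 2216-11-23
Act: measurebox re[v→-4686; u_from→s; u_to→day]
Obs: -781/14400

Answer: 1846-07-30


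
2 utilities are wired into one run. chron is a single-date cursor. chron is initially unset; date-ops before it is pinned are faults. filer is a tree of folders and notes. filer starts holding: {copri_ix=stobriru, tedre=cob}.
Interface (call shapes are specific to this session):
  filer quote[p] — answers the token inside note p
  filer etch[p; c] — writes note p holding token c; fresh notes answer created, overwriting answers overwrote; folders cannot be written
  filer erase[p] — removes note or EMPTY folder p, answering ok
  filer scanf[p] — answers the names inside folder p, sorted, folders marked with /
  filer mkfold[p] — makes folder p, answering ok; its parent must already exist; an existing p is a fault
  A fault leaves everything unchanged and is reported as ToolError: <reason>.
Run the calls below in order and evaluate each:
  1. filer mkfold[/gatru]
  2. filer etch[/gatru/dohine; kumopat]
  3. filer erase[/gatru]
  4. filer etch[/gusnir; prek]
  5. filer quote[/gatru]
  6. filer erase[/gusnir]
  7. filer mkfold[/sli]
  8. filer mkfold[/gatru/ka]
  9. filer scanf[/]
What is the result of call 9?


% filer mkfold(p→/gatru) -> ok
% filer etch(p→/gatru/dohine, c→kumopat) -> created
% filer erase(p→/gatru) -> ToolError: not empty
% filer etch(p→/gusnir, c→prek) -> created
% filer quote(p→/gatru) -> ToolError: is a directory
% filer erase(p→/gusnir) -> ok
% filer mkfold(p→/sli) -> ok
% filer mkfold(p→/gatru/ka) -> ok
% filer scanf(p→/) -> [copri_ix, gatru/, sli/, tedre]

Answer: [copri_ix, gatru/, sli/, tedre]


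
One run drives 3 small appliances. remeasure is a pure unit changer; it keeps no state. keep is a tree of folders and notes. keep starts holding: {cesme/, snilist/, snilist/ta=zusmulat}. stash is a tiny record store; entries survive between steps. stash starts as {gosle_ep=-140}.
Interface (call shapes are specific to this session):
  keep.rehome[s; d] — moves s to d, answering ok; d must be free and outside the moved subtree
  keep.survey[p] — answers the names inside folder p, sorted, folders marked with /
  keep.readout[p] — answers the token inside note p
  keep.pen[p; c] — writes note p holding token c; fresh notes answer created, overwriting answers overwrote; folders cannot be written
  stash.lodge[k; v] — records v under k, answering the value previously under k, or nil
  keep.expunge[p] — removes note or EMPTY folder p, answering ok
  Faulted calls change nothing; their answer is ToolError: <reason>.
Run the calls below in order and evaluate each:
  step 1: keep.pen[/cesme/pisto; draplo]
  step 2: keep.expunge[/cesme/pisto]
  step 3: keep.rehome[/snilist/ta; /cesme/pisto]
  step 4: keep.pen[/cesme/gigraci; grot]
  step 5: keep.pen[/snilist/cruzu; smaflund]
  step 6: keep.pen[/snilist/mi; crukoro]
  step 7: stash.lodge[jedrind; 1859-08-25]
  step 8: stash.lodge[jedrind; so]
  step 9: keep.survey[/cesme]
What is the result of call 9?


CALL pen[p=/cesme/pisto; c=draplo]
RET  created
CALL expunge[p=/cesme/pisto]
RET  ok
CALL rehome[s=/snilist/ta; d=/cesme/pisto]
RET  ok
CALL pen[p=/cesme/gigraci; c=grot]
RET  created
CALL pen[p=/snilist/cruzu; c=smaflund]
RET  created
CALL pen[p=/snilist/mi; c=crukoro]
RET  created
CALL lodge[k=jedrind; v=1859-08-25]
RET  nil
CALL lodge[k=jedrind; v=so]
RET  1859-08-25
CALL survey[p=/cesme]
RET  [gigraci, pisto]

Answer: [gigraci, pisto]


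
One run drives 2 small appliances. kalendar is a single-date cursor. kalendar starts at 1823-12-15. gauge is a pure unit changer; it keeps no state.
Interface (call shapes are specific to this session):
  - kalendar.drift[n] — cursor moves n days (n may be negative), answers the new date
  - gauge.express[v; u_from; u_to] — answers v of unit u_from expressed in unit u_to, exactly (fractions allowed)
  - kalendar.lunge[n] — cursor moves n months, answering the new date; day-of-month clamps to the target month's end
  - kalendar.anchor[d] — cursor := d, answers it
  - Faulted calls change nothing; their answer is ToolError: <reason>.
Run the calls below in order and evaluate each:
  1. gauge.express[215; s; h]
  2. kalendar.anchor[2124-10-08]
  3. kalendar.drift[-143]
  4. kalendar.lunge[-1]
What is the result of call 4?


Now I run gauge.express passing v=215, u_from=s, u_to=h, and see 43/720.
Calling kalendar.anchor passing d=2124-10-08, and see 2124-10-08.
I call kalendar.drift passing n=-143, giving 2124-05-18.
Now I run kalendar.lunge passing n=-1, giving 2124-04-18.

Answer: 2124-04-18


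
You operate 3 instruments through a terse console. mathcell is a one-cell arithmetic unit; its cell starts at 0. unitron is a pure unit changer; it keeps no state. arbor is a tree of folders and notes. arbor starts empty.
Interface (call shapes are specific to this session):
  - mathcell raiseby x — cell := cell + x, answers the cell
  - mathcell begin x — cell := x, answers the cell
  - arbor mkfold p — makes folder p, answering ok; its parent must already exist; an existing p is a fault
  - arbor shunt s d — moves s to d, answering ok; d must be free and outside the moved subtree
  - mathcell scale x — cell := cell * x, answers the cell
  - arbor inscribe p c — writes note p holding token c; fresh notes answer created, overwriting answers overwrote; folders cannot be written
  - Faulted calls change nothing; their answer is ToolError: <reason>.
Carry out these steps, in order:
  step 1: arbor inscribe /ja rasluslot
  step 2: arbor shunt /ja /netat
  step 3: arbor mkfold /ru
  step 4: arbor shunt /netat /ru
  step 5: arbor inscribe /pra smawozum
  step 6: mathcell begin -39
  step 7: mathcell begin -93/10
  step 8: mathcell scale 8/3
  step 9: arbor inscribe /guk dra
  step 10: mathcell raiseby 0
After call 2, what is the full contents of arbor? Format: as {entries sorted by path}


Answer: {netat=rasluslot}

Derivation:
! arbor inscribe(p=/ja, c=rasluslot) == created
! arbor shunt(s=/ja, d=/netat) == ok
! arbor mkfold(p=/ru) == ok
! arbor shunt(s=/netat, d=/ru) == ToolError: exists
! arbor inscribe(p=/pra, c=smawozum) == created
! mathcell begin(x=-39) == -39
! mathcell begin(x=-93/10) == -93/10
! mathcell scale(x=8/3) == -124/5
! arbor inscribe(p=/guk, c=dra) == created
! mathcell raiseby(x=0) == -124/5


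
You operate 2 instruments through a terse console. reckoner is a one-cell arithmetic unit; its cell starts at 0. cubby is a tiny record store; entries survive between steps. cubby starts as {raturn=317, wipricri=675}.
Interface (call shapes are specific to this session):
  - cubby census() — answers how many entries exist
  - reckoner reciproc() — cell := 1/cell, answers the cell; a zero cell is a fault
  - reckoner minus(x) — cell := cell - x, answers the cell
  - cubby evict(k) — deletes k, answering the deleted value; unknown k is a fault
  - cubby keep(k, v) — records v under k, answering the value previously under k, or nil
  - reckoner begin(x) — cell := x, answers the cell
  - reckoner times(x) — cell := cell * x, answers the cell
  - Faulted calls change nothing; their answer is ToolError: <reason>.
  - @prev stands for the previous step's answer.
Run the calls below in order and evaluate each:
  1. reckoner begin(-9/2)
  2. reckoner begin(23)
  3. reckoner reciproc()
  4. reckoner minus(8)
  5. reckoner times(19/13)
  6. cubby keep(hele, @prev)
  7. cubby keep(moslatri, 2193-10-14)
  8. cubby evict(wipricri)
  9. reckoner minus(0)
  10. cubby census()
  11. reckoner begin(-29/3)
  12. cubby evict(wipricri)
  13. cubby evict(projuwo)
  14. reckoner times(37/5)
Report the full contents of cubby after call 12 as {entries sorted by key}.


I call reckoner begin with -9/2: -9/2.
I use reckoner begin with 23, — result: 23.
I run reckoner reciproc, and observe 1/23.
Calling reckoner minus with 8, and get -183/23.
Calling reckoner times with 19/13, giving -3477/299.
Now I run cubby keep with hele, @prev, and see nil.
Invoking cubby keep with moslatri, 2193-10-14, and see nil.
Using cubby evict with wipricri, and get 675.
Next I call reckoner minus with 0, which returns -3477/299.
I use cubby census(), and observe 3.
Next I call reckoner begin with -29/3, → -29/3.
Calling cubby evict with wipricri, and see ToolError: no such key wipricri.
I try cubby evict with projuwo: ToolError: no such key projuwo.
I try reckoner times with 37/5, → -1073/15.

Answer: {hele=-3477/299, moslatri=2193-10-14, raturn=317}


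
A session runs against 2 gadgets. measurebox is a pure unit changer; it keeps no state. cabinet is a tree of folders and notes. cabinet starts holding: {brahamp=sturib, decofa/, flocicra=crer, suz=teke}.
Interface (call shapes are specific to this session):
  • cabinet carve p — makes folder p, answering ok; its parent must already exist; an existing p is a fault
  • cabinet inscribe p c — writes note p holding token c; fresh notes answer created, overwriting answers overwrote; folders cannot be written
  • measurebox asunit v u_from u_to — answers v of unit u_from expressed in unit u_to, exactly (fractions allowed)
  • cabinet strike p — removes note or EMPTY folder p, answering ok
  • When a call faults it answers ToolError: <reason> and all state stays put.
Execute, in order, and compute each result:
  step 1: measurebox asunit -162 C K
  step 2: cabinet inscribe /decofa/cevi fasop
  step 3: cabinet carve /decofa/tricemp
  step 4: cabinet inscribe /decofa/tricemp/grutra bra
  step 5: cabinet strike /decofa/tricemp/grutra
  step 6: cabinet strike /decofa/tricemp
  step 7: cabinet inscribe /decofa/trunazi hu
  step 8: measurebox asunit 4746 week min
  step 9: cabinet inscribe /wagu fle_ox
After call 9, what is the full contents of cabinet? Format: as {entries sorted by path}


Answer: {brahamp=sturib, decofa/, decofa/cevi=fasop, decofa/trunazi=hu, flocicra=crer, suz=teke, wagu=fle_ox}

Derivation:
I run measurebox asunit with v: -162, u_from: C, u_to: K, and see 2223/20.
Invoking cabinet inscribe with p: /decofa/cevi, c: fasop, — result: created.
I try cabinet carve with p: /decofa/tricemp, and see ok.
Calling cabinet inscribe with p: /decofa/tricemp/grutra, c: bra: created.
I invoke cabinet strike with p: /decofa/tricemp/grutra, and observe ok.
I invoke cabinet strike with p: /decofa/tricemp, and get ok.
I run cabinet inscribe with p: /decofa/trunazi, c: hu, and observe created.
Next I call measurebox asunit with v: 4746, u_from: week, u_to: min, yielding 47839680.
I call cabinet inscribe with p: /wagu, c: fle_ox, and see created.


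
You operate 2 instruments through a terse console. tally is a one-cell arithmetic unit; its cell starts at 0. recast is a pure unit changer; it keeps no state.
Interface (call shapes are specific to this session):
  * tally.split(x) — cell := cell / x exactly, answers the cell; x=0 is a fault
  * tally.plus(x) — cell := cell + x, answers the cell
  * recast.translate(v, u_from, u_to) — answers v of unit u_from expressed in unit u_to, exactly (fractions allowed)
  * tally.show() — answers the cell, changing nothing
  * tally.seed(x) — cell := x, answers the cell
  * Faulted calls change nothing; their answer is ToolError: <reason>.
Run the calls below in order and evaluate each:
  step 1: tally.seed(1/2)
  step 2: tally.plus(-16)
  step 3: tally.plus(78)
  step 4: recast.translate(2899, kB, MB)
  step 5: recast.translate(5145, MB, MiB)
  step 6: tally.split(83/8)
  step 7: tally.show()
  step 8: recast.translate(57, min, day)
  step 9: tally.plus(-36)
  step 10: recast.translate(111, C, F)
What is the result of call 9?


Answer: -2488/83

Derivation:
% seed x: 1/2
[out] 1/2
% plus x: -16
[out] -31/2
% plus x: 78
[out] 125/2
% translate v: 2899 u_from: kB u_to: MB
[out] 2899/1000
% translate v: 5145 u_from: MB u_to: MiB
[out] 80390625/16384
% split x: 83/8
[out] 500/83
% show
[out] 500/83
% translate v: 57 u_from: min u_to: day
[out] 19/480
% plus x: -36
[out] -2488/83
% translate v: 111 u_from: C u_to: F
[out] 1159/5


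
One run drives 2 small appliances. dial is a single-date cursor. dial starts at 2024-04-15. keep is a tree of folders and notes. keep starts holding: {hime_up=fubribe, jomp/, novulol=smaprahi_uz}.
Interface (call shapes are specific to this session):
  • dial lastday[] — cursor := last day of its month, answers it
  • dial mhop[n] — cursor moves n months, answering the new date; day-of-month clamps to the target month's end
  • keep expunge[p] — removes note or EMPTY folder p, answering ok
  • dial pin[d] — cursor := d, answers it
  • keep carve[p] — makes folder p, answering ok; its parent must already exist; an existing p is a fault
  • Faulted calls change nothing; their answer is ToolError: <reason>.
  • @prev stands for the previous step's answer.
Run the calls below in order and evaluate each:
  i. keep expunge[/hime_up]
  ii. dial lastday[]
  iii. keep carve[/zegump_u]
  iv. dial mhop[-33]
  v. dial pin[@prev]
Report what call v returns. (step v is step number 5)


Answer: 2021-07-30

Derivation:
Step: keep expunge[p=/hime_up]
Result: ok
Step: dial lastday[]
Result: 2024-04-30
Step: keep carve[p=/zegump_u]
Result: ok
Step: dial mhop[n=-33]
Result: 2021-07-30
Step: dial pin[d=@prev]
Result: 2021-07-30


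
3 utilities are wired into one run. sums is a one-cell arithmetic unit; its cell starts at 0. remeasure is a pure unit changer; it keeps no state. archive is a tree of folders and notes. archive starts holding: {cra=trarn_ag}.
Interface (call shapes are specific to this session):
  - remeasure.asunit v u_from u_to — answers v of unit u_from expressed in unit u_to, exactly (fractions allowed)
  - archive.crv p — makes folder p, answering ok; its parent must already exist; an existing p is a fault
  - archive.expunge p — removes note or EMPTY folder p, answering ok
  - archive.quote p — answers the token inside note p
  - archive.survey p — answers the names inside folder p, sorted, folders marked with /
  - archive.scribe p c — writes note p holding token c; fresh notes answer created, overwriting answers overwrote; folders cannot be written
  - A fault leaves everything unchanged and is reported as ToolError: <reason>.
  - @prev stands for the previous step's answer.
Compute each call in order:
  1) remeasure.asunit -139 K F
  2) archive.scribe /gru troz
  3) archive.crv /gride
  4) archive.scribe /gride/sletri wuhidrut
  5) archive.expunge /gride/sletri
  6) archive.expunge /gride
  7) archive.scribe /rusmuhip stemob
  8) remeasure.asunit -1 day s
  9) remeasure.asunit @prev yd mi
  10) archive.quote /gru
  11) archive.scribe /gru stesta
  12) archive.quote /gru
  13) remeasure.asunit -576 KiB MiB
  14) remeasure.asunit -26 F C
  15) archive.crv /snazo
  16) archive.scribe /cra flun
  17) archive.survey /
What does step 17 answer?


>>> remeasure.asunit -139 K F
  -70987/100
>>> archive.scribe /gru troz
  created
>>> archive.crv /gride
  ok
>>> archive.scribe /gride/sletri wuhidrut
  created
>>> archive.expunge /gride/sletri
  ok
>>> archive.expunge /gride
  ok
>>> archive.scribe /rusmuhip stemob
  created
>>> remeasure.asunit -1 day s
  -86400
>>> remeasure.asunit @prev yd mi
  -540/11
>>> archive.quote /gru
  troz
>>> archive.scribe /gru stesta
  overwrote
>>> archive.quote /gru
  stesta
>>> remeasure.asunit -576 KiB MiB
  -9/16
>>> remeasure.asunit -26 F C
  -290/9
>>> archive.crv /snazo
  ok
>>> archive.scribe /cra flun
  overwrote
>>> archive.survey /
  [cra, gru, rusmuhip, snazo/]

Answer: [cra, gru, rusmuhip, snazo/]


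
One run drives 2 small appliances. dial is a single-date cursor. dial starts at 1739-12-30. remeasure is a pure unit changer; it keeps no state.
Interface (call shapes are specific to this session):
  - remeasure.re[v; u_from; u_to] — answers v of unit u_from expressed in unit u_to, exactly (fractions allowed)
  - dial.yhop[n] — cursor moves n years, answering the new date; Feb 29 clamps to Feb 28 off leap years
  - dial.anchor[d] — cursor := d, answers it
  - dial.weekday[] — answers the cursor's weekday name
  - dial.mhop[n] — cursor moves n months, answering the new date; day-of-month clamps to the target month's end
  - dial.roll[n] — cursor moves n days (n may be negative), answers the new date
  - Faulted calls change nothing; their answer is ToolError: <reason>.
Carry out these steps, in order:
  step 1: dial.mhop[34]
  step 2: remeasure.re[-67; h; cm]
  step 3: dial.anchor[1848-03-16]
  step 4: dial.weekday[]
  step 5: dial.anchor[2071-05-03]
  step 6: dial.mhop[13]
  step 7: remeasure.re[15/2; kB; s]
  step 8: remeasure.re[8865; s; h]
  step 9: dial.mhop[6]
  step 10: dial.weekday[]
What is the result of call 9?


Answer: 2072-12-03

Derivation:
[in] dial.mhop 34
:: 1742-10-30
[in] remeasure.re -67 h cm
:: ToolError: incompatible units
[in] dial.anchor 1848-03-16
:: 1848-03-16
[in] dial.weekday
:: Thursday
[in] dial.anchor 2071-05-03
:: 2071-05-03
[in] dial.mhop 13
:: 2072-06-03
[in] remeasure.re 15/2 kB s
:: ToolError: incompatible units
[in] remeasure.re 8865 s h
:: 197/80
[in] dial.mhop 6
:: 2072-12-03
[in] dial.weekday
:: Saturday


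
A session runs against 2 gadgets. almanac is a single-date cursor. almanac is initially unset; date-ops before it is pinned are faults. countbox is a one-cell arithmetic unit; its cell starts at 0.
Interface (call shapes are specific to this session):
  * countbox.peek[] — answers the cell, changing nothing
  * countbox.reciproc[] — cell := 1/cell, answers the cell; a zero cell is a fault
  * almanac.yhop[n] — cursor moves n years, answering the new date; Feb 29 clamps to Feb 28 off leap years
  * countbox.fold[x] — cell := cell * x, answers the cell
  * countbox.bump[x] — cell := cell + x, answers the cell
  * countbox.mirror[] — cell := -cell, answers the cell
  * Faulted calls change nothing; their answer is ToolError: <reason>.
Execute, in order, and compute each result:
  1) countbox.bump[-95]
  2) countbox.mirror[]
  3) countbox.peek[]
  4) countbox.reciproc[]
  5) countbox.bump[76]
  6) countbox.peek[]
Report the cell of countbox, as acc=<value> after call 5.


Answer: acc=7221/95

Derivation:
I run bump with -95, — result: -95.
Then mirror(), — result: 95.
Invoking peek, and get 95.
Now I run reciproc(), and see 1/95.
Now I run bump with 76, and see 7221/95.
Invoking peek, and see 7221/95.


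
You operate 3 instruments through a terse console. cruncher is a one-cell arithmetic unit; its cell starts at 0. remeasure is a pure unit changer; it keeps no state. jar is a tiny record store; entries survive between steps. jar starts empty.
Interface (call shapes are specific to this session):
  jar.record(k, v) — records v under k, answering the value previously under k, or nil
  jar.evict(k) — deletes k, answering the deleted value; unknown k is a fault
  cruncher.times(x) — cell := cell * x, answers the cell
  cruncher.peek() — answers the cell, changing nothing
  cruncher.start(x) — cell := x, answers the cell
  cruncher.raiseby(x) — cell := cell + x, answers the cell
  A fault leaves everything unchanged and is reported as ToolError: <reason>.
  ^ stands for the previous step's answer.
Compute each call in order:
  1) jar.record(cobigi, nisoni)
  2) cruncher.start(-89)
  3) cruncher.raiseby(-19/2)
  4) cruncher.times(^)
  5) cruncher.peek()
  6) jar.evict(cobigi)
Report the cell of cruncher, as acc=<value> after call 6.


Answer: acc=38809/4

Derivation:
Calling jar.record(k→cobigi, v→nisoni): nil.
Invoking cruncher.start(x→-89), and observe -89.
Then cruncher.raiseby(x→-19/2), and get -197/2.
Now I run cruncher.times(x→^), which returns 38809/4.
Now I run cruncher.peek(), and get 38809/4.
Using jar.evict(k→cobigi), → nisoni.


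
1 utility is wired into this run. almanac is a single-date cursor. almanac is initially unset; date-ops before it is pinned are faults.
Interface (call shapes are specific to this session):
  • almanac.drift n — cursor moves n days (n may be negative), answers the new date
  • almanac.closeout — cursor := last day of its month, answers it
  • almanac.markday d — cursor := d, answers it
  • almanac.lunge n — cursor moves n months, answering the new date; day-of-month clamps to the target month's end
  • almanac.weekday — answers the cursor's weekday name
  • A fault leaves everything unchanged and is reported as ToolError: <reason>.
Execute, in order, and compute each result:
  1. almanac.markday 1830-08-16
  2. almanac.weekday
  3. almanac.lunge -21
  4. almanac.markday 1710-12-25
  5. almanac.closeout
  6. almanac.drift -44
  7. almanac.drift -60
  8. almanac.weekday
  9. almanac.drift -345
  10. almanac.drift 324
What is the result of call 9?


Answer: 1709-10-08

Derivation:
$ markday 1830-08-16
:: 1830-08-16
$ weekday
:: Monday
$ lunge -21
:: 1828-11-16
$ markday 1710-12-25
:: 1710-12-25
$ closeout
:: 1710-12-31
$ drift -44
:: 1710-11-17
$ drift -60
:: 1710-09-18
$ weekday
:: Thursday
$ drift -345
:: 1709-10-08
$ drift 324
:: 1710-08-28


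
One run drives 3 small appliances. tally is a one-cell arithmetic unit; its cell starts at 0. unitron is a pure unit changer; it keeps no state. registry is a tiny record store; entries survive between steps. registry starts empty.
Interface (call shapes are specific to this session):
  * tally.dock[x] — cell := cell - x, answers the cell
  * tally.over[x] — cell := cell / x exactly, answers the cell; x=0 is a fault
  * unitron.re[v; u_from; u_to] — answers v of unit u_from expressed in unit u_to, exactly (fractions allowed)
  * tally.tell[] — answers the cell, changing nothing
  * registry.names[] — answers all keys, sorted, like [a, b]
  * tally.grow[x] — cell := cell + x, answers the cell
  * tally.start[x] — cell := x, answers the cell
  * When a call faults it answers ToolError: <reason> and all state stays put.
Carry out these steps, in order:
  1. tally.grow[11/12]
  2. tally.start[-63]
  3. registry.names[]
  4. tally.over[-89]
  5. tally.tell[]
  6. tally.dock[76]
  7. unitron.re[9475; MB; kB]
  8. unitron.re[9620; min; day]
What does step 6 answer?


Answer: -6701/89

Derivation:
·→ tally.grow(11/12)
·← 11/12
·→ tally.start(-63)
·← -63
·→ registry.names()
·← []
·→ tally.over(-89)
·← 63/89
·→ tally.tell()
·← 63/89
·→ tally.dock(76)
·← -6701/89
·→ unitron.re(9475, MB, kB)
·← 9475000
·→ unitron.re(9620, min, day)
·← 481/72


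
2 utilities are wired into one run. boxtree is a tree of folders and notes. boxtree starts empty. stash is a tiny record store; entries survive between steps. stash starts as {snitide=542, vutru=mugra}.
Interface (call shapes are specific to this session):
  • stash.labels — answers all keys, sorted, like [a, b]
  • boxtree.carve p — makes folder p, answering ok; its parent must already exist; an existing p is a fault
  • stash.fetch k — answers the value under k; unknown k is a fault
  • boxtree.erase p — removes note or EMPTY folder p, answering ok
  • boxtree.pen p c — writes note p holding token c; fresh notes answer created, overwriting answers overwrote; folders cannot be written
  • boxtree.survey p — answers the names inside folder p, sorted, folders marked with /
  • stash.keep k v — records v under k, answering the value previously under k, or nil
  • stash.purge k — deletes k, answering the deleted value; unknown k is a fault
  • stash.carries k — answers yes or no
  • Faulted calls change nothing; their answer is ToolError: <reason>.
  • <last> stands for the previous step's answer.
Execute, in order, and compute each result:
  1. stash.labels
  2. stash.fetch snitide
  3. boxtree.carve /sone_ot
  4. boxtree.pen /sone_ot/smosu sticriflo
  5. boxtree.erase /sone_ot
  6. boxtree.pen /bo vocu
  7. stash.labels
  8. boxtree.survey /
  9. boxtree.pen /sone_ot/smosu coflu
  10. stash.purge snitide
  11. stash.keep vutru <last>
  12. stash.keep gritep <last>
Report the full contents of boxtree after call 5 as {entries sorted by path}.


·→ labels()
·← [snitide, vutru]
·→ fetch(snitide)
·← 542
·→ carve(/sone_ot)
·← ok
·→ pen(/sone_ot/smosu, sticriflo)
·← created
·→ erase(/sone_ot)
·← ToolError: not empty
·→ pen(/bo, vocu)
·← created
·→ labels()
·← [snitide, vutru]
·→ survey(/)
·← [bo, sone_ot/]
·→ pen(/sone_ot/smosu, coflu)
·← overwrote
·→ purge(snitide)
·← 542
·→ keep(vutru, <last>)
·← mugra
·→ keep(gritep, <last>)
·← nil

Answer: {sone_ot/, sone_ot/smosu=sticriflo}


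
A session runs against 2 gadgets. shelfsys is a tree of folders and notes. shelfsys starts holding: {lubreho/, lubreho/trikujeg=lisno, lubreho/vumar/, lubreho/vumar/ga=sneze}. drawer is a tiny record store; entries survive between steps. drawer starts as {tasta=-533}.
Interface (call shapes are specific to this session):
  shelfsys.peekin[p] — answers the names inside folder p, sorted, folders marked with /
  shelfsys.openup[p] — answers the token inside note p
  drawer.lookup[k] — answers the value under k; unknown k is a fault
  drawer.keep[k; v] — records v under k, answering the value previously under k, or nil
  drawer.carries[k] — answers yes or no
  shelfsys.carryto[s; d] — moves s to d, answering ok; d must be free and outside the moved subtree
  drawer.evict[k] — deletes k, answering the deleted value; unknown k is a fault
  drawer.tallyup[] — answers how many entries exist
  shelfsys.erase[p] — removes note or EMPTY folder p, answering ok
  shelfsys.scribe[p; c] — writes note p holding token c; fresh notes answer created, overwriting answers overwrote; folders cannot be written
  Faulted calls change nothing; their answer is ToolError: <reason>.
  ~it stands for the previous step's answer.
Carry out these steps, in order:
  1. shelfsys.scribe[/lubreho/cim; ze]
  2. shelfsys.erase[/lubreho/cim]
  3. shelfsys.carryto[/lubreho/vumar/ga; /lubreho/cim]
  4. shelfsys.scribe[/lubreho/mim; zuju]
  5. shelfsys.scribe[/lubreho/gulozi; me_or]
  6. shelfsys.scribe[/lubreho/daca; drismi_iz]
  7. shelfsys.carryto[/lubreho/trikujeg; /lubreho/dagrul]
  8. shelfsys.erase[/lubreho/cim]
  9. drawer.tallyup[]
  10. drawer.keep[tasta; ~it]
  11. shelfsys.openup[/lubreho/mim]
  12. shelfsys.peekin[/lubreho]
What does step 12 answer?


// 1. shelfsys.scribe(/lubreho/cim, ze) == created
// 2. shelfsys.erase(/lubreho/cim) == ok
// 3. shelfsys.carryto(/lubreho/vumar/ga, /lubreho/cim) == ok
// 4. shelfsys.scribe(/lubreho/mim, zuju) == created
// 5. shelfsys.scribe(/lubreho/gulozi, me_or) == created
// 6. shelfsys.scribe(/lubreho/daca, drismi_iz) == created
// 7. shelfsys.carryto(/lubreho/trikujeg, /lubreho/dagrul) == ok
// 8. shelfsys.erase(/lubreho/cim) == ok
// 9. drawer.tallyup() == 1
// 10. drawer.keep(tasta, ~it) == -533
// 11. shelfsys.openup(/lubreho/mim) == zuju
// 12. shelfsys.peekin(/lubreho) == [daca, dagrul, gulozi, mim, vumar/]

Answer: [daca, dagrul, gulozi, mim, vumar/]


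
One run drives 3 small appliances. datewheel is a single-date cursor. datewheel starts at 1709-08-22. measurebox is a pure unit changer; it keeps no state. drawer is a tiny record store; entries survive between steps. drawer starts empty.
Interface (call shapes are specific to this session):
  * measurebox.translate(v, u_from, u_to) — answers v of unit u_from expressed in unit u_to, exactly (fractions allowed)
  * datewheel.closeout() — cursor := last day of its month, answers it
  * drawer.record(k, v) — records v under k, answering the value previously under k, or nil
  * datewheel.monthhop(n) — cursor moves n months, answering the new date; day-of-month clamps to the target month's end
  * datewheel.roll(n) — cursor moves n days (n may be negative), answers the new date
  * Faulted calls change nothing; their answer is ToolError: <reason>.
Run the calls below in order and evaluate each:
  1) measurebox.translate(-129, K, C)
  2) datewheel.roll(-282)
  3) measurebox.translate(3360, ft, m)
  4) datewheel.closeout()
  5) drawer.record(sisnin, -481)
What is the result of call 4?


Answer: 1708-11-30

Derivation:
>> measurebox.translate(v: -129, u_from: K, u_to: C)
<< -8043/20
>> datewheel.roll(n: -282)
<< 1708-11-13
>> measurebox.translate(v: 3360, u_from: ft, u_to: m)
<< 128016/125
>> datewheel.closeout()
<< 1708-11-30
>> drawer.record(k: sisnin, v: -481)
<< nil


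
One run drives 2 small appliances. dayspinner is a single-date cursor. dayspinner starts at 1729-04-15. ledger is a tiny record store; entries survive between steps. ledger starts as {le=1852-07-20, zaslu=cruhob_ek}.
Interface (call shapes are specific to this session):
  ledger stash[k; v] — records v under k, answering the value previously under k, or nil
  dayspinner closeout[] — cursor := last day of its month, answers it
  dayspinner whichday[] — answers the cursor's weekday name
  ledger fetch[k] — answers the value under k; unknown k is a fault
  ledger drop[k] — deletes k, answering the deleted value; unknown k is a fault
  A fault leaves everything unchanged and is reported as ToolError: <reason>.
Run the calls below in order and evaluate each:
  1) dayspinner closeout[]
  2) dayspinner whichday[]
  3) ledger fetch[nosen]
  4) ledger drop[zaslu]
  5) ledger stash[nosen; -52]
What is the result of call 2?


Answer: Saturday

Derivation:
% dayspinner closeout
  1729-04-30
% dayspinner whichday
  Saturday
% ledger fetch k=nosen
  ToolError: no such key nosen
% ledger drop k=zaslu
  cruhob_ek
% ledger stash k=nosen v=-52
  nil


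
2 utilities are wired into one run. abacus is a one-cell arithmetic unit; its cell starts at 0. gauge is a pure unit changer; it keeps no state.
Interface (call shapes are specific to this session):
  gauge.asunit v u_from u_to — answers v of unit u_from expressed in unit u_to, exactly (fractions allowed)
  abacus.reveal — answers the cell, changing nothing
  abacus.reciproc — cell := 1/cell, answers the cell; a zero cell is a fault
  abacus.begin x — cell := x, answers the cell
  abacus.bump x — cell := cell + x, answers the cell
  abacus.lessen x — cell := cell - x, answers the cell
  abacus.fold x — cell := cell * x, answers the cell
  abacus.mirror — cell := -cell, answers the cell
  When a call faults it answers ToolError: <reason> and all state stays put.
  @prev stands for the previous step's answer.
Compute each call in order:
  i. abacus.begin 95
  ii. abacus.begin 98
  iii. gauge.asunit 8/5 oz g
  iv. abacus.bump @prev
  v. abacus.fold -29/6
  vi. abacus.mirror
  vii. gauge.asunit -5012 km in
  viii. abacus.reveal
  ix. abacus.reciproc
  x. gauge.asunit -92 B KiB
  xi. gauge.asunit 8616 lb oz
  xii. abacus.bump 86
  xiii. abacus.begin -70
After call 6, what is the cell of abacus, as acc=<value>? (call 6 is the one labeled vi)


Do: abacus.begin[95]
See: 95
Do: abacus.begin[98]
See: 98
Do: gauge.asunit[8/5; oz; g]
See: 45359237/1000000
Do: abacus.bump[@prev]
See: 143359237/1000000
Do: abacus.fold[-29/6]
See: -4157417873/6000000
Do: abacus.mirror[]
See: 4157417873/6000000
Do: gauge.asunit[-5012; km; in]
See: -25060000000/127
Do: abacus.reveal[]
See: 4157417873/6000000
Do: abacus.reciproc[]
See: 6000000/4157417873
Do: gauge.asunit[-92; B; KiB]
See: -23/256
Do: gauge.asunit[8616; lb; oz]
See: 137856
Do: abacus.bump[86]
See: 357543937078/4157417873
Do: abacus.begin[-70]
See: -70

Answer: acc=4157417873/6000000
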